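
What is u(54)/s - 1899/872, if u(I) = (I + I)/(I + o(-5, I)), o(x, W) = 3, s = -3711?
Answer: -44642661/20494616 ≈ -2.1783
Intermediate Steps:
u(I) = 2*I/(3 + I) (u(I) = (I + I)/(I + 3) = (2*I)/(3 + I) = 2*I/(3 + I))
u(54)/s - 1899/872 = (2*54/(3 + 54))/(-3711) - 1899/872 = (2*54/57)*(-1/3711) - 1899*1/872 = (2*54*(1/57))*(-1/3711) - 1899/872 = (36/19)*(-1/3711) - 1899/872 = -12/23503 - 1899/872 = -44642661/20494616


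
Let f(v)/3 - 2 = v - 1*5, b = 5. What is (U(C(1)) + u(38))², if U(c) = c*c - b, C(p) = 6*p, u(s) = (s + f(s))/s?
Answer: 1745041/1444 ≈ 1208.5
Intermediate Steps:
f(v) = -9 + 3*v (f(v) = 6 + 3*(v - 1*5) = 6 + 3*(v - 5) = 6 + 3*(-5 + v) = 6 + (-15 + 3*v) = -9 + 3*v)
u(s) = (-9 + 4*s)/s (u(s) = (s + (-9 + 3*s))/s = (-9 + 4*s)/s)
U(c) = -5 + c² (U(c) = c*c - 1*5 = c² - 5 = -5 + c²)
(U(C(1)) + u(38))² = ((-5 + (6*1)²) + (4 - 9/38))² = ((-5 + 6²) + (4 - 9*1/38))² = ((-5 + 36) + (4 - 9/38))² = (31 + 143/38)² = (1321/38)² = 1745041/1444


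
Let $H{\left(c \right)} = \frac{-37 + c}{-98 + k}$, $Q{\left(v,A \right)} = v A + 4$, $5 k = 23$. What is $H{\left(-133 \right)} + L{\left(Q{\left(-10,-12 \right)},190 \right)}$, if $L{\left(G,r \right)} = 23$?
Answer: $\frac{11591}{467} \approx 24.82$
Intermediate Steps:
$k = \frac{23}{5}$ ($k = \frac{1}{5} \cdot 23 = \frac{23}{5} \approx 4.6$)
$Q{\left(v,A \right)} = 4 + A v$ ($Q{\left(v,A \right)} = A v + 4 = 4 + A v$)
$H{\left(c \right)} = \frac{185}{467} - \frac{5 c}{467}$ ($H{\left(c \right)} = \frac{-37 + c}{-98 + \frac{23}{5}} = \frac{-37 + c}{- \frac{467}{5}} = \left(-37 + c\right) \left(- \frac{5}{467}\right) = \frac{185}{467} - \frac{5 c}{467}$)
$H{\left(-133 \right)} + L{\left(Q{\left(-10,-12 \right)},190 \right)} = \left(\frac{185}{467} - - \frac{665}{467}\right) + 23 = \left(\frac{185}{467} + \frac{665}{467}\right) + 23 = \frac{850}{467} + 23 = \frac{11591}{467}$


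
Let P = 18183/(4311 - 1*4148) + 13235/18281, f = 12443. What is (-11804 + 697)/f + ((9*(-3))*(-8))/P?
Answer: 536601844946/520367392313 ≈ 1.0312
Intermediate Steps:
P = 334560728/2979803 (P = 18183/(4311 - 4148) + 13235*(1/18281) = 18183/163 + 13235/18281 = 334560728/2979803 ≈ 112.28)
(-11804 + 697)/f + ((9*(-3))*(-8))/P = (-11804 + 697)/12443 + ((9*(-3))*(-8))/(334560728/2979803) = -11107*1/12443 - 27*(-8)*(2979803/334560728) = -11107/12443 + 216*(2979803/334560728) = -11107/12443 + 80454681/41820091 = 536601844946/520367392313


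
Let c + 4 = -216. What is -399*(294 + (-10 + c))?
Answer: -25536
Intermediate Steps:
c = -220 (c = -4 - 216 = -220)
-399*(294 + (-10 + c)) = -399*(294 + (-10 - 220)) = -399*(294 - 230) = -399*64 = -25536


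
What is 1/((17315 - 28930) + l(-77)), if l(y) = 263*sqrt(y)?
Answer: -11615/140234238 - 263*I*sqrt(77)/140234238 ≈ -8.2826e-5 - 1.6457e-5*I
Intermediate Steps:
1/((17315 - 28930) + l(-77)) = 1/((17315 - 28930) + 263*sqrt(-77)) = 1/(-11615 + 263*(I*sqrt(77))) = 1/(-11615 + 263*I*sqrt(77))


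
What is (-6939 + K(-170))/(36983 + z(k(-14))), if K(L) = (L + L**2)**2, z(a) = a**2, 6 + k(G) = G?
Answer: 825405961/37383 ≈ 22080.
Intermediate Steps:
k(G) = -6 + G
(-6939 + K(-170))/(36983 + z(k(-14))) = (-6939 + (-170)**2*(1 - 170)**2)/(36983 + (-6 - 14)**2) = (-6939 + 28900*(-169)**2)/(36983 + (-20)**2) = (-6939 + 28900*28561)/(36983 + 400) = (-6939 + 825412900)/37383 = 825405961*(1/37383) = 825405961/37383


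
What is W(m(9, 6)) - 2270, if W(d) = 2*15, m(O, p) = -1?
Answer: -2240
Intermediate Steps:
W(d) = 30
W(m(9, 6)) - 2270 = 30 - 2270 = -2240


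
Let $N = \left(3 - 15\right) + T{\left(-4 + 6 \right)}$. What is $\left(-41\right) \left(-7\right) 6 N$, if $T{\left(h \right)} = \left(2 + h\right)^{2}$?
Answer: $6888$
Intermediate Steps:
$N = 4$ ($N = \left(3 - 15\right) + \left(2 + \left(-4 + 6\right)\right)^{2} = \left(3 - 15\right) + \left(2 + 2\right)^{2} = -12 + 4^{2} = -12 + 16 = 4$)
$\left(-41\right) \left(-7\right) 6 N = \left(-41\right) \left(-7\right) 6 \cdot 4 = 287 \cdot 24 = 6888$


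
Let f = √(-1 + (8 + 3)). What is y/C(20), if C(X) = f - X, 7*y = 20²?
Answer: -800/273 - 40*√10/273 ≈ -3.3937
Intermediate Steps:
f = √10 (f = √(-1 + 11) = √10 ≈ 3.1623)
y = 400/7 (y = (⅐)*20² = (⅐)*400 = 400/7 ≈ 57.143)
C(X) = √10 - X
y/C(20) = 400/(7*(√10 - 1*20)) = 400/(7*(√10 - 20)) = 400/(7*(-20 + √10))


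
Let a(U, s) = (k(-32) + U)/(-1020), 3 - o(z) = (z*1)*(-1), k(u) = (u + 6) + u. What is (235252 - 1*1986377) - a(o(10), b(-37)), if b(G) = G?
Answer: -119076503/68 ≈ -1.7511e+6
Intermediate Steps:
k(u) = 6 + 2*u (k(u) = (6 + u) + u = 6 + 2*u)
o(z) = 3 + z (o(z) = 3 - z*1*(-1) = 3 - z*(-1) = 3 - (-1)*z = 3 + z)
a(U, s) = 29/510 - U/1020 (a(U, s) = ((6 + 2*(-32)) + U)/(-1020) = ((6 - 64) + U)*(-1/1020) = (-58 + U)*(-1/1020) = 29/510 - U/1020)
(235252 - 1*1986377) - a(o(10), b(-37)) = (235252 - 1*1986377) - (29/510 - (3 + 10)/1020) = (235252 - 1986377) - (29/510 - 1/1020*13) = -1751125 - (29/510 - 13/1020) = -1751125 - 1*3/68 = -1751125 - 3/68 = -119076503/68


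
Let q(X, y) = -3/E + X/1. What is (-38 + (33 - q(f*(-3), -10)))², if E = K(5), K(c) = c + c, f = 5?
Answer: 10609/100 ≈ 106.09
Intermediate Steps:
K(c) = 2*c
E = 10 (E = 2*5 = 10)
q(X, y) = -3/10 + X (q(X, y) = -3/10 + X/1 = -3*⅒ + X*1 = -3/10 + X)
(-38 + (33 - q(f*(-3), -10)))² = (-38 + (33 - (-3/10 + 5*(-3))))² = (-38 + (33 - (-3/10 - 15)))² = (-38 + (33 - 1*(-153/10)))² = (-38 + (33 + 153/10))² = (-38 + 483/10)² = (103/10)² = 10609/100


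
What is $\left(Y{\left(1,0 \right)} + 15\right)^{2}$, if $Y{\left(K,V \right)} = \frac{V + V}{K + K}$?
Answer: $225$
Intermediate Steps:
$Y{\left(K,V \right)} = \frac{V}{K}$ ($Y{\left(K,V \right)} = \frac{2 V}{2 K} = 2 V \frac{1}{2 K} = \frac{V}{K}$)
$\left(Y{\left(1,0 \right)} + 15\right)^{2} = \left(\frac{0}{1} + 15\right)^{2} = \left(0 \cdot 1 + 15\right)^{2} = \left(0 + 15\right)^{2} = 15^{2} = 225$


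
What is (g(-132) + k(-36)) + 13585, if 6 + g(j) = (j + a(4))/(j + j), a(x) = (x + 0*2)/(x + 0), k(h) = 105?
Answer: 3612707/264 ≈ 13685.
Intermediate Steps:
a(x) = 1 (a(x) = (x + 0)/x = x/x = 1)
g(j) = -6 + (1 + j)/(2*j) (g(j) = -6 + (j + 1)/(j + j) = -6 + (1 + j)/((2*j)) = -6 + (1 + j)*(1/(2*j)) = -6 + (1 + j)/(2*j))
(g(-132) + k(-36)) + 13585 = ((½)*(1 - 11*(-132))/(-132) + 105) + 13585 = ((½)*(-1/132)*(1 + 1452) + 105) + 13585 = ((½)*(-1/132)*1453 + 105) + 13585 = (-1453/264 + 105) + 13585 = 26267/264 + 13585 = 3612707/264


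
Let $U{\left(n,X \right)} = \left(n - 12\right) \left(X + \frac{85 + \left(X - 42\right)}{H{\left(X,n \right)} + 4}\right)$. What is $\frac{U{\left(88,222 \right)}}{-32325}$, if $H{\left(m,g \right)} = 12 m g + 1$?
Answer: $- \frac{3955441204}{7578176025} \approx -0.52195$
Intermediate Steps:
$H{\left(m,g \right)} = 1 + 12 g m$ ($H{\left(m,g \right)} = 12 g m + 1 = 1 + 12 g m$)
$U{\left(n,X \right)} = \left(-12 + n\right) \left(X + \frac{43 + X}{5 + 12 X n}\right)$ ($U{\left(n,X \right)} = \left(n - 12\right) \left(X + \frac{85 + \left(X - 42\right)}{\left(1 + 12 n X\right) + 4}\right) = \left(-12 + n\right) \left(X + \frac{85 + \left(-42 + X\right)}{\left(1 + 12 X n\right) + 4}\right) = \left(-12 + n\right) \left(X + \frac{43 + X}{5 + 12 X n}\right)$)
$\frac{U{\left(88,222 \right)}}{-32325} = \frac{\frac{1}{5 + 12 \cdot 222 \cdot 88} \left(-516 - 15984 + 43 \cdot 88 - 12672 \cdot 222^{2} + 6 \cdot 222 \cdot 88 + 12 \cdot 222^{2} \cdot 88^{2}\right)}{-32325} = \frac{-516 - 15984 + 3784 - 12672 \cdot 49284 + 117216 + 12 \cdot 49284 \cdot 7744}{5 + 234432} \left(- \frac{1}{32325}\right) = \frac{-516 - 15984 + 3784 - 624526848 + 117216 + 4579863552}{234437} \left(- \frac{1}{32325}\right) = \frac{1}{234437} \cdot 3955441204 \left(- \frac{1}{32325}\right) = \frac{3955441204}{234437} \left(- \frac{1}{32325}\right) = - \frac{3955441204}{7578176025}$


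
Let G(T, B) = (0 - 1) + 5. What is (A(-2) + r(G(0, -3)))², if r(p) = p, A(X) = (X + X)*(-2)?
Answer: 144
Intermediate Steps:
A(X) = -4*X (A(X) = (2*X)*(-2) = -4*X)
G(T, B) = 4 (G(T, B) = -1 + 5 = 4)
(A(-2) + r(G(0, -3)))² = (-4*(-2) + 4)² = (8 + 4)² = 12² = 144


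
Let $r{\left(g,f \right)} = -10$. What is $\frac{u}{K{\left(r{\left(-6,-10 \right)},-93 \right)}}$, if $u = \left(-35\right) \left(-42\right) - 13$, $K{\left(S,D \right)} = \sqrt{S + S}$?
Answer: $- \frac{1457 i \sqrt{5}}{10} \approx - 325.79 i$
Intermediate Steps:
$K{\left(S,D \right)} = \sqrt{2} \sqrt{S}$ ($K{\left(S,D \right)} = \sqrt{2 S} = \sqrt{2} \sqrt{S}$)
$u = 1457$ ($u = 1470 - 13 = 1457$)
$\frac{u}{K{\left(r{\left(-6,-10 \right)},-93 \right)}} = \frac{1457}{\sqrt{2} \sqrt{-10}} = \frac{1457}{\sqrt{2} i \sqrt{10}} = \frac{1457}{2 i \sqrt{5}} = 1457 \left(- \frac{i \sqrt{5}}{10}\right) = - \frac{1457 i \sqrt{5}}{10}$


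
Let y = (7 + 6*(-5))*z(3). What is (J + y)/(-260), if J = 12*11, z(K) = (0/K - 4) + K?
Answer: -31/52 ≈ -0.59615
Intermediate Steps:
z(K) = -4 + K (z(K) = (0 - 4) + K = -4 + K)
J = 132
y = 23 (y = (7 + 6*(-5))*(-4 + 3) = (7 - 30)*(-1) = -23*(-1) = 23)
(J + y)/(-260) = (132 + 23)/(-260) = -1/260*155 = -31/52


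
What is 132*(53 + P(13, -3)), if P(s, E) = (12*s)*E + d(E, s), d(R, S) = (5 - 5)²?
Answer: -54780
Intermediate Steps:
d(R, S) = 0 (d(R, S) = 0² = 0)
P(s, E) = 12*E*s (P(s, E) = (12*s)*E + 0 = 12*E*s + 0 = 12*E*s)
132*(53 + P(13, -3)) = 132*(53 + 12*(-3)*13) = 132*(53 - 468) = 132*(-415) = -54780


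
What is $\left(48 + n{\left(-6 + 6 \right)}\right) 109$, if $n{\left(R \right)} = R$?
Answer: $5232$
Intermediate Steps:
$\left(48 + n{\left(-6 + 6 \right)}\right) 109 = \left(48 + \left(-6 + 6\right)\right) 109 = \left(48 + 0\right) 109 = 48 \cdot 109 = 5232$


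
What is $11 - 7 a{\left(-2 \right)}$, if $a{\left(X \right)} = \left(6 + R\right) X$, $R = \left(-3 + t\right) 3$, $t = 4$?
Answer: $137$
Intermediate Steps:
$R = 3$ ($R = \left(-3 + 4\right) 3 = 1 \cdot 3 = 3$)
$a{\left(X \right)} = 9 X$ ($a{\left(X \right)} = \left(6 + 3\right) X = 9 X$)
$11 - 7 a{\left(-2 \right)} = 11 - 7 \cdot 9 \left(-2\right) = 11 - -126 = 11 + 126 = 137$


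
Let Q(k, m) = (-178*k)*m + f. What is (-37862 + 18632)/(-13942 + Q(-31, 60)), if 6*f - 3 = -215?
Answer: -28845/475654 ≈ -0.060643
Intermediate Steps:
f = -106/3 (f = ½ + (⅙)*(-215) = ½ - 215/6 = -106/3 ≈ -35.333)
Q(k, m) = -106/3 - 178*k*m (Q(k, m) = (-178*k)*m - 106/3 = -178*k*m - 106/3 = -106/3 - 178*k*m)
(-37862 + 18632)/(-13942 + Q(-31, 60)) = (-37862 + 18632)/(-13942 + (-106/3 - 178*(-31)*60)) = -19230/(-13942 + (-106/3 + 331080)) = -19230/(-13942 + 993134/3) = -19230/951308/3 = -19230*3/951308 = -28845/475654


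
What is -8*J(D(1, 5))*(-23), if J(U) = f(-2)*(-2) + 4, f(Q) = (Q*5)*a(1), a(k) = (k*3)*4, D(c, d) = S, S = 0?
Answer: 44896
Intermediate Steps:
D(c, d) = 0
a(k) = 12*k (a(k) = (3*k)*4 = 12*k)
f(Q) = 60*Q (f(Q) = (Q*5)*(12*1) = (5*Q)*12 = 60*Q)
J(U) = 244 (J(U) = (60*(-2))*(-2) + 4 = -120*(-2) + 4 = 240 + 4 = 244)
-8*J(D(1, 5))*(-23) = -8*244*(-23) = -1952*(-23) = 44896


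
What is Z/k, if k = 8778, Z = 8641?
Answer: 8641/8778 ≈ 0.98439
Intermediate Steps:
Z/k = 8641/8778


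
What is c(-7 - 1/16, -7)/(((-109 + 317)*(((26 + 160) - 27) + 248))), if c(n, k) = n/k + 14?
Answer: 1681/9481472 ≈ 0.00017729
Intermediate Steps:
c(n, k) = 14 + n/k (c(n, k) = n/k + 14 = 14 + n/k)
c(-7 - 1/16, -7)/(((-109 + 317)*(((26 + 160) - 27) + 248))) = (14 + (-7 - 1/16)/(-7))/(((-109 + 317)*(((26 + 160) - 27) + 248))) = (14 + (-7 - 1*1/16)*(-⅐))/((208*((186 - 27) + 248))) = (14 + (-7 - 1/16)*(-⅐))/((208*(159 + 248))) = (14 - 113/16*(-⅐))/((208*407)) = (14 + 113/112)/84656 = (1681/112)*(1/84656) = 1681/9481472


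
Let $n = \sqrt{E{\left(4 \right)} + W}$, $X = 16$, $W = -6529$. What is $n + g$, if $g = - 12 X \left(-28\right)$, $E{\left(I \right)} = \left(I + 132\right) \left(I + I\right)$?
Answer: $5376 + i \sqrt{5441} \approx 5376.0 + 73.763 i$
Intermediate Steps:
$E{\left(I \right)} = 2 I \left(132 + I\right)$ ($E{\left(I \right)} = \left(132 + I\right) 2 I = 2 I \left(132 + I\right)$)
$g = 5376$ ($g = \left(-12\right) 16 \left(-28\right) = \left(-192\right) \left(-28\right) = 5376$)
$n = i \sqrt{5441}$ ($n = \sqrt{2 \cdot 4 \left(132 + 4\right) - 6529} = \sqrt{2 \cdot 4 \cdot 136 - 6529} = \sqrt{1088 - 6529} = \sqrt{-5441} = i \sqrt{5441} \approx 73.763 i$)
$n + g = i \sqrt{5441} + 5376 = 5376 + i \sqrt{5441}$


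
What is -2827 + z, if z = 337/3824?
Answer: -10810111/3824 ≈ -2826.9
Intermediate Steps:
z = 337/3824 (z = 337*(1/3824) = 337/3824 ≈ 0.088128)
-2827 + z = -2827 + 337/3824 = -10810111/3824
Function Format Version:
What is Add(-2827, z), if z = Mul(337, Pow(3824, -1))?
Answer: Rational(-10810111, 3824) ≈ -2826.9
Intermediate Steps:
z = Rational(337, 3824) (z = Mul(337, Rational(1, 3824)) = Rational(337, 3824) ≈ 0.088128)
Add(-2827, z) = Add(-2827, Rational(337, 3824)) = Rational(-10810111, 3824)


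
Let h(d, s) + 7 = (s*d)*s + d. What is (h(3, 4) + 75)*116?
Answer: 13804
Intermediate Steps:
h(d, s) = -7 + d + d*s**2 (h(d, s) = -7 + ((s*d)*s + d) = -7 + ((d*s)*s + d) = -7 + (d*s**2 + d) = -7 + (d + d*s**2) = -7 + d + d*s**2)
(h(3, 4) + 75)*116 = ((-7 + 3 + 3*4**2) + 75)*116 = ((-7 + 3 + 3*16) + 75)*116 = ((-7 + 3 + 48) + 75)*116 = (44 + 75)*116 = 119*116 = 13804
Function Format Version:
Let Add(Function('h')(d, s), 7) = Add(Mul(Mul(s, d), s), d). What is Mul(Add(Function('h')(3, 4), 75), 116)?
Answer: 13804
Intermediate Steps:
Function('h')(d, s) = Add(-7, d, Mul(d, Pow(s, 2))) (Function('h')(d, s) = Add(-7, Add(Mul(Mul(s, d), s), d)) = Add(-7, Add(Mul(Mul(d, s), s), d)) = Add(-7, Add(Mul(d, Pow(s, 2)), d)) = Add(-7, Add(d, Mul(d, Pow(s, 2)))) = Add(-7, d, Mul(d, Pow(s, 2))))
Mul(Add(Function('h')(3, 4), 75), 116) = Mul(Add(Add(-7, 3, Mul(3, Pow(4, 2))), 75), 116) = Mul(Add(Add(-7, 3, Mul(3, 16)), 75), 116) = Mul(Add(Add(-7, 3, 48), 75), 116) = Mul(Add(44, 75), 116) = Mul(119, 116) = 13804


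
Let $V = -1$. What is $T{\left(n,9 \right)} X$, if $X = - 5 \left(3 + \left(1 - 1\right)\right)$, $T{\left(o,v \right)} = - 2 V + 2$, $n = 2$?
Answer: $-60$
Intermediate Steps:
$T{\left(o,v \right)} = 4$ ($T{\left(o,v \right)} = \left(-2\right) \left(-1\right) + 2 = 2 + 2 = 4$)
$X = -15$ ($X = - 5 \left(3 + \left(1 - 1\right)\right) = - 5 \left(3 + 0\right) = \left(-5\right) 3 = -15$)
$T{\left(n,9 \right)} X = 4 \left(-15\right) = -60$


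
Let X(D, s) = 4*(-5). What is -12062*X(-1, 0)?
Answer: 241240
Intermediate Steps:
X(D, s) = -20
-12062*X(-1, 0) = -12062*(-20) = 241240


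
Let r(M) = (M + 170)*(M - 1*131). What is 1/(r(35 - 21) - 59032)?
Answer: -1/80560 ≈ -1.2413e-5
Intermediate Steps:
r(M) = (-131 + M)*(170 + M) (r(M) = (170 + M)*(M - 131) = (170 + M)*(-131 + M) = (-131 + M)*(170 + M))
1/(r(35 - 21) - 59032) = 1/((-22270 + (35 - 21)**2 + 39*(35 - 21)) - 59032) = 1/((-22270 + 14**2 + 39*14) - 59032) = 1/((-22270 + 196 + 546) - 59032) = 1/(-21528 - 59032) = 1/(-80560) = -1/80560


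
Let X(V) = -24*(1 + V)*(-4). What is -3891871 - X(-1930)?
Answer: -3706687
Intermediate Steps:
X(V) = 96 + 96*V (X(V) = -8*(3 + 3*V)*(-4) = (-24 - 24*V)*(-4) = 96 + 96*V)
-3891871 - X(-1930) = -3891871 - (96 + 96*(-1930)) = -3891871 - (96 - 185280) = -3891871 - 1*(-185184) = -3891871 + 185184 = -3706687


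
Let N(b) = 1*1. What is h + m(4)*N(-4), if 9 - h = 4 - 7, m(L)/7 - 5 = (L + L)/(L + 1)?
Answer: 291/5 ≈ 58.200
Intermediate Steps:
m(L) = 35 + 14*L/(1 + L) (m(L) = 35 + 7*((L + L)/(L + 1)) = 35 + 7*((2*L)/(1 + L)) = 35 + 7*(2*L/(1 + L)) = 35 + 14*L/(1 + L))
N(b) = 1
h = 12 (h = 9 - (4 - 7) = 9 - 1*(-3) = 9 + 3 = 12)
h + m(4)*N(-4) = 12 + (7*(5 + 7*4)/(1 + 4))*1 = 12 + (7*(5 + 28)/5)*1 = 12 + (7*(⅕)*33)*1 = 12 + (231/5)*1 = 12 + 231/5 = 291/5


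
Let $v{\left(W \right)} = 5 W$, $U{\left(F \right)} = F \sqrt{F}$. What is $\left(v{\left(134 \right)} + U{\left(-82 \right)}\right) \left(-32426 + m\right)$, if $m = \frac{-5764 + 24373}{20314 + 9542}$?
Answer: $- \frac{108103611915}{4976} + \frac{13230591309 i \sqrt{82}}{4976} \approx -2.1725 \cdot 10^{7} + 2.4077 \cdot 10^{7} i$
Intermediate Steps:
$U{\left(F \right)} = F^{\frac{3}{2}}$
$m = \frac{6203}{9952}$ ($m = \frac{18609}{29856} = 18609 \cdot \frac{1}{29856} = \frac{6203}{9952} \approx 0.62329$)
$\left(v{\left(134 \right)} + U{\left(-82 \right)}\right) \left(-32426 + m\right) = \left(5 \cdot 134 + \left(-82\right)^{\frac{3}{2}}\right) \left(-32426 + \frac{6203}{9952}\right) = \left(670 - 82 i \sqrt{82}\right) \left(- \frac{322697349}{9952}\right) = - \frac{108103611915}{4976} + \frac{13230591309 i \sqrt{82}}{4976}$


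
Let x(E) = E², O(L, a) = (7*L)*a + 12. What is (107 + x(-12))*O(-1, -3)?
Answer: 8283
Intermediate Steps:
O(L, a) = 12 + 7*L*a (O(L, a) = 7*L*a + 12 = 12 + 7*L*a)
(107 + x(-12))*O(-1, -3) = (107 + (-12)²)*(12 + 7*(-1)*(-3)) = (107 + 144)*(12 + 21) = 251*33 = 8283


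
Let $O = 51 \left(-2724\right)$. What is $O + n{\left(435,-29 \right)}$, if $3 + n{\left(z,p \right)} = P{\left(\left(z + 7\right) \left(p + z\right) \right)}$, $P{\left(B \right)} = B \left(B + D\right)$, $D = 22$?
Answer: $32206829321$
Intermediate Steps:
$O = -138924$
$P{\left(B \right)} = B \left(22 + B\right)$ ($P{\left(B \right)} = B \left(B + 22\right) = B \left(22 + B\right)$)
$n{\left(z,p \right)} = -3 + \left(7 + z\right) \left(22 + \left(7 + z\right) \left(p + z\right)\right) \left(p + z\right)$ ($n{\left(z,p \right)} = -3 + \left(z + 7\right) \left(p + z\right) \left(22 + \left(z + 7\right) \left(p + z\right)\right) = -3 + \left(7 + z\right) \left(p + z\right) \left(22 + \left(7 + z\right) \left(p + z\right)\right) = -3 + \left(7 + z\right) \left(22 + \left(7 + z\right) \left(p + z\right)\right) \left(p + z\right)$)
$O + n{\left(435,-29 \right)} = -138924 - \left(3 - \left(435^{2} + 7 \left(-29\right) + 7 \cdot 435 - 12615\right) \left(22 + 435^{2} + 7 \left(-29\right) + 7 \cdot 435 - 12615\right)\right) = -138924 - \left(3 - \left(189225 - 203 + 3045 - 12615\right) \left(22 + 189225 - 203 + 3045 - 12615\right)\right) = -138924 + \left(-3 + 179452 \cdot 179474\right) = -138924 + \left(-3 + 32206968248\right) = -138924 + 32206968245 = 32206829321$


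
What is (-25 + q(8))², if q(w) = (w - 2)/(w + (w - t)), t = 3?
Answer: 101761/169 ≈ 602.14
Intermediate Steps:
q(w) = (-2 + w)/(-3 + 2*w) (q(w) = (w - 2)/(w + (w - 1*3)) = (-2 + w)/(w + (w - 3)) = (-2 + w)/(w + (-3 + w)) = (-2 + w)/(-3 + 2*w))
(-25 + q(8))² = (-25 + (-2 + 8)/(-3 + 2*8))² = (-25 + 6/(-3 + 16))² = (-25 + 6/13)² = (-319/13)² = 101761/169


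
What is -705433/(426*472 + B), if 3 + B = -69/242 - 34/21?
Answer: -3585010506/1021822981 ≈ -3.5084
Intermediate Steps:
B = -24923/5082 (B = -3 + (-69/242 - 34/21) = -3 - 9677/5082 = -24923/5082 ≈ -4.9042)
-705433/(426*472 + B) = -705433/(426*472 - 24923/5082) = -705433/(201072 - 24923/5082) = -705433/1021822981/5082 = -705433*5082/1021822981 = -3585010506/1021822981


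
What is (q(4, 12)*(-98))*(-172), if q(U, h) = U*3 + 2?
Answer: 235984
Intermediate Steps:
q(U, h) = 2 + 3*U (q(U, h) = 3*U + 2 = 2 + 3*U)
(q(4, 12)*(-98))*(-172) = ((2 + 3*4)*(-98))*(-172) = ((2 + 12)*(-98))*(-172) = (14*(-98))*(-172) = -1372*(-172) = 235984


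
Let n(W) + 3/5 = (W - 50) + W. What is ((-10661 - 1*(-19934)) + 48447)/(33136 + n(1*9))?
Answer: 288600/165517 ≈ 1.7436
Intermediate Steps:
n(W) = -253/5 + 2*W (n(W) = -⅗ + ((W - 50) + W) = -⅗ + ((-50 + W) + W) = -⅗ + (-50 + 2*W) = -253/5 + 2*W)
((-10661 - 1*(-19934)) + 48447)/(33136 + n(1*9)) = ((-10661 - 1*(-19934)) + 48447)/(33136 + (-253/5 + 2*(1*9))) = ((-10661 + 19934) + 48447)/(33136 + (-253/5 + 2*9)) = (9273 + 48447)/(33136 + (-253/5 + 18)) = 57720/(33136 - 163/5) = 57720/(165517/5) = 57720*(5/165517) = 288600/165517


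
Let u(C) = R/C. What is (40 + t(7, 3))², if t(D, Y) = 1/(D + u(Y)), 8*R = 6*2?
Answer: 362404/225 ≈ 1610.7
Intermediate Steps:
R = 3/2 (R = (6*2)/8 = (⅛)*12 = 3/2 ≈ 1.5000)
u(C) = 3/(2*C)
t(D, Y) = 1/(D + 3/(2*Y))
(40 + t(7, 3))² = (40 + 2*3/(3 + 2*7*3))² = (40 + 2*3/(3 + 42))² = (40 + 2*3/45)² = (40 + 2*3*(1/45))² = (40 + 2/15)² = (602/15)² = 362404/225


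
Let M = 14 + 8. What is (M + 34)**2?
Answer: 3136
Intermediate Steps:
M = 22
(M + 34)**2 = (22 + 34)**2 = 56**2 = 3136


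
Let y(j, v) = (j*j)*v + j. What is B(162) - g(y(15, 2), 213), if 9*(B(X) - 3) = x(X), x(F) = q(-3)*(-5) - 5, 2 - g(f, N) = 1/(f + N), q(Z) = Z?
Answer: 4297/2034 ≈ 2.1126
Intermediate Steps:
y(j, v) = j + v*j² (y(j, v) = j²*v + j = v*j² + j = j + v*j²)
g(f, N) = 2 - 1/(N + f) (g(f, N) = 2 - 1/(f + N) = 2 - 1/(N + f))
x(F) = 10 (x(F) = -3*(-5) - 5 = 15 - 5 = 10)
B(X) = 37/9 (B(X) = 3 + (⅑)*10 = 3 + 10/9 = 37/9)
B(162) - g(y(15, 2), 213) = 37/9 - (-1 + 2*213 + 2*(15*(1 + 15*2)))/(213 + 15*(1 + 15*2)) = 37/9 - (-1 + 426 + 2*(15*(1 + 30)))/(213 + 15*(1 + 30)) = 37/9 - (-1 + 426 + 2*(15*31))/(213 + 15*31) = 37/9 - (-1 + 426 + 2*465)/(213 + 465) = 37/9 - (-1 + 426 + 930)/678 = 37/9 - 1355/678 = 4297/2034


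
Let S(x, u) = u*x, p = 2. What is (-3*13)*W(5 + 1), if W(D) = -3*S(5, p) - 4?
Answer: 1326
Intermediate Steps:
W(D) = -34 (W(D) = -6*5 - 4 = -3*10 - 4 = -30 - 4 = -34)
(-3*13)*W(5 + 1) = -3*13*(-34) = -39*(-34) = 1326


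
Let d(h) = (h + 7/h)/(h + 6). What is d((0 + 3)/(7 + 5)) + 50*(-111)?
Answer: -138637/25 ≈ -5545.5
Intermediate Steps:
d(h) = (h + 7/h)/(6 + h)
d((0 + 3)/(7 + 5)) + 50*(-111) = (7 + ((0 + 3)/(7 + 5))²)/((((0 + 3)/(7 + 5)))*(6 + (0 + 3)/(7 + 5))) + 50*(-111) = (7 + (3/12)²)/(((3/12))*(6 + 3/12)) - 5550 = (7 + (3*(1/12))²)/(((3*(1/12)))*(6 + 3*(1/12))) - 5550 = (7 + (¼)²)/((¼)*(6 + ¼)) - 5550 = 4*(7 + 1/16)/(25/4) - 5550 = 4*(4/25)*(113/16) - 5550 = 113/25 - 5550 = -138637/25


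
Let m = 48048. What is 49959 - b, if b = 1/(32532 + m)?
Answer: 4025696219/80580 ≈ 49959.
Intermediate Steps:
b = 1/80580 (b = 1/(32532 + 48048) = 1/80580 ≈ 1.2410e-5)
49959 - b = 49959 - 1*1/80580 = 49959 - 1/80580 = 4025696219/80580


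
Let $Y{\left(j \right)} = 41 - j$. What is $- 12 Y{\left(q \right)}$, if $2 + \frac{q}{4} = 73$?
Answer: $2916$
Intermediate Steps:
$q = 284$ ($q = -8 + 4 \cdot 73 = -8 + 292 = 284$)
$- 12 Y{\left(q \right)} = - 12 \left(41 - 284\right) = \left(-12\right) \left(-243\right) = 2916$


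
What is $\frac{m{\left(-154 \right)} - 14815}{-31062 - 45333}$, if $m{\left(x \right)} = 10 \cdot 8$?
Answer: $\frac{2947}{15279} \approx 0.19288$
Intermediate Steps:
$m{\left(x \right)} = 80$
$\frac{m{\left(-154 \right)} - 14815}{-31062 - 45333} = \frac{80 - 14815}{-31062 - 45333} = - \frac{14735}{-76395} = \left(-14735\right) \left(- \frac{1}{76395}\right) = \frac{2947}{15279}$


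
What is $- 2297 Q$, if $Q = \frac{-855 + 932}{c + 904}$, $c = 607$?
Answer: $- \frac{176869}{1511} \approx -117.05$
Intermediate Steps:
$Q = \frac{77}{1511}$ ($Q = \frac{-855 + 932}{607 + 904} = \frac{77}{1511} \approx 0.05096$)
$- 2297 Q = \left(-2297\right) \frac{77}{1511} = - \frac{176869}{1511}$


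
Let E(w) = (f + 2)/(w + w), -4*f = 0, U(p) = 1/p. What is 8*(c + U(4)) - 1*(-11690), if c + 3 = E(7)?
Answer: 81684/7 ≈ 11669.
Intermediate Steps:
f = 0 (f = -1/4*0 = 0)
E(w) = 1/w (E(w) = (0 + 2)/(w + w) = 2/((2*w)) = 2*(1/(2*w)) = 1/w)
c = -20/7 (c = -3 + 1/7 = -20/7 ≈ -2.8571)
8*(c + U(4)) - 1*(-11690) = 8*(-20/7 + 1/4) - 1*(-11690) = 8*(-20/7 + 1/4) + 11690 = 8*(-73/28) + 11690 = -146/7 + 11690 = 81684/7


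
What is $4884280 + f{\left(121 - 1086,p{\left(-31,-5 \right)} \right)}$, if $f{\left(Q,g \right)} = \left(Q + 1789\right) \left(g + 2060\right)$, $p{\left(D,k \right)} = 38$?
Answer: $6613032$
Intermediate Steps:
$f{\left(Q,g \right)} = \left(1789 + Q\right) \left(2060 + g\right)$
$4884280 + f{\left(121 - 1086,p{\left(-31,-5 \right)} \right)} = 4884280 + \left(3685340 + 1789 \cdot 38 + 2060 \left(121 - 1086\right) + \left(121 - 1086\right) 38\right) = 4884280 + \left(3685340 + 67982 + 2060 \left(121 - 1086\right) + \left(121 - 1086\right) 38\right) = 4884280 + \left(3685340 + 67982 + 2060 \left(-965\right) - 36670\right) = 4884280 + \left(3685340 + 67982 - 1987900 - 36670\right) = 4884280 + 1728752 = 6613032$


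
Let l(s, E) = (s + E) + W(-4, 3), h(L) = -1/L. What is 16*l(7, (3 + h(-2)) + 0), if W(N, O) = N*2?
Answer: 40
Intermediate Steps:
W(N, O) = 2*N
l(s, E) = -8 + E + s (l(s, E) = (s + E) + 2*(-4) = (E + s) - 8 = -8 + E + s)
16*l(7, (3 + h(-2)) + 0) = 16*(-8 + ((3 - 1/(-2)) + 0) + 7) = 16*(-8 + ((3 - 1*(-½)) + 0) + 7) = 16*(-8 + ((3 + ½) + 0) + 7) = 16*(-8 + (7/2 + 0) + 7) = 16*(-8 + 7/2 + 7) = 16*(5/2) = 40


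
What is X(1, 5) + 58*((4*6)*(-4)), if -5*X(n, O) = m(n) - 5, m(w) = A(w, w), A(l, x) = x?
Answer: -27836/5 ≈ -5567.2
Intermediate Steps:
m(w) = w
X(n, O) = 1 - n/5 (X(n, O) = -(n - 5)/5 = -(-5 + n)/5 = 1 - n/5)
X(1, 5) + 58*((4*6)*(-4)) = (1 - 1/5*1) + 58*((4*6)*(-4)) = (1 - 1/5) + 58*(24*(-4)) = 4/5 + 58*(-96) = 4/5 - 5568 = -27836/5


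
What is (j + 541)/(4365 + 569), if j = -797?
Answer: -128/2467 ≈ -0.051885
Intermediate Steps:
(j + 541)/(4365 + 569) = (-797 + 541)/(4365 + 569) = -256/4934 = -256*1/4934 = -128/2467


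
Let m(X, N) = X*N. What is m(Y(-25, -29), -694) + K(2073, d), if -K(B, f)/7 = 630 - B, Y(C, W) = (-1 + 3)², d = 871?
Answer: 7325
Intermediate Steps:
Y(C, W) = 4 (Y(C, W) = 2² = 4)
m(X, N) = N*X
K(B, f) = -4410 + 7*B (K(B, f) = -7*(630 - B) = -4410 + 7*B)
m(Y(-25, -29), -694) + K(2073, d) = -694*4 + (-4410 + 7*2073) = -2776 + (-4410 + 14511) = -2776 + 10101 = 7325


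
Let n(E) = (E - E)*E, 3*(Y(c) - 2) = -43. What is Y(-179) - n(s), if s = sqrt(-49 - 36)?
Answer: -37/3 ≈ -12.333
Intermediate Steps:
s = I*sqrt(85) (s = sqrt(-85) = I*sqrt(85) ≈ 9.2195*I)
Y(c) = -37/3 (Y(c) = 2 + (1/3)*(-43) = 2 - 43/3 = -37/3)
n(E) = 0 (n(E) = 0*E = 0)
Y(-179) - n(s) = -37/3 - 1*0 = -37/3 + 0 = -37/3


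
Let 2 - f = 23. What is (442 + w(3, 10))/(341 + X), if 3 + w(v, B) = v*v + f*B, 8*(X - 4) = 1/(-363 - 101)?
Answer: 883456/1280639 ≈ 0.68986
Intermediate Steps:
f = -21 (f = 2 - 1*23 = 2 - 23 = -21)
X = 14847/3712 (X = 4 + 1/(8*(-363 - 101)) = 4 + (⅛)/(-464) = 4 + (⅛)*(-1/464) = 4 - 1/3712 = 14847/3712 ≈ 3.9997)
w(v, B) = -3 + v² - 21*B (w(v, B) = -3 + (v*v - 21*B) = -3 + (v² - 21*B) = -3 + v² - 21*B)
(442 + w(3, 10))/(341 + X) = (442 + (-3 + 3² - 21*10))/(341 + 14847/3712) = (442 + (-3 + 9 - 210))/(1280639/3712) = (442 - 204)*(3712/1280639) = 238*(3712/1280639) = 883456/1280639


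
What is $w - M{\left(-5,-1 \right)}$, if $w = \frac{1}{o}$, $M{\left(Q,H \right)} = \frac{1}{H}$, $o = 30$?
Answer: $\frac{31}{30} \approx 1.0333$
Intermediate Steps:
$w = \frac{1}{30} \approx 0.033333$
$w - M{\left(-5,-1 \right)} = \frac{1}{30} - \frac{1}{-1} = \frac{1}{30} - -1 = \frac{1}{30} + 1 = \frac{31}{30}$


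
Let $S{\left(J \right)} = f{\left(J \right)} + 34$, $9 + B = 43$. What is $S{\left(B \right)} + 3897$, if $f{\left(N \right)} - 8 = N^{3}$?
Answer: $43243$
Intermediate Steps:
$B = 34$ ($B = -9 + 43 = 34$)
$f{\left(N \right)} = 8 + N^{3}$
$S{\left(J \right)} = 42 + J^{3}$ ($S{\left(J \right)} = \left(8 + J^{3}\right) + 34 = 42 + J^{3}$)
$S{\left(B \right)} + 3897 = \left(42 + 34^{3}\right) + 3897 = \left(42 + 39304\right) + 3897 = 39346 + 3897 = 43243$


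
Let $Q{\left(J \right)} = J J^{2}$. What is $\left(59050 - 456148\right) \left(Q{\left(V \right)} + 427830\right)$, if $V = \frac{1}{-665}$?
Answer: $- \frac{49961316104032800402}{294079625} \approx -1.6989 \cdot 10^{11}$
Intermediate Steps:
$V = - \frac{1}{665} \approx -0.0015038$
$Q{\left(J \right)} = J^{3}$
$\left(59050 - 456148\right) \left(Q{\left(V \right)} + 427830\right) = \left(59050 - 456148\right) \left(\left(- \frac{1}{665}\right)^{3} + 427830\right) = - 397098 \left(- \frac{1}{294079625} + 427830\right) = \left(-397098\right) \frac{125816085963749}{294079625} = - \frac{49961316104032800402}{294079625}$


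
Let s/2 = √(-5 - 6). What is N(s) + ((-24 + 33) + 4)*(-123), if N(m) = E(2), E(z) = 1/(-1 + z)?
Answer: -1598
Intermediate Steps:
s = 2*I*√11 (s = 2*√(-5 - 6) = 2*√(-11) = 2*(I*√11) = 2*I*√11 ≈ 6.6332*I)
N(m) = 1 (N(m) = 1/(-1 + 2) = 1/1 = 1)
N(s) + ((-24 + 33) + 4)*(-123) = 1 + ((-24 + 33) + 4)*(-123) = 1 + (9 + 4)*(-123) = 1 + 13*(-123) = 1 - 1599 = -1598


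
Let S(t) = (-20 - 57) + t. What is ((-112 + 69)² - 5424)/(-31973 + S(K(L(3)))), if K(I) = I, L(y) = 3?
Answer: 3575/32047 ≈ 0.11155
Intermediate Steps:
S(t) = -77 + t
((-112 + 69)² - 5424)/(-31973 + S(K(L(3)))) = ((-112 + 69)² - 5424)/(-31973 + (-77 + 3)) = ((-43)² - 5424)/(-31973 - 74) = (1849 - 5424)/(-32047) = -3575*(-1/32047) = 3575/32047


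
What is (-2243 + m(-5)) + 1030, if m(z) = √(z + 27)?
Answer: -1213 + √22 ≈ -1208.3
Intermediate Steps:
m(z) = √(27 + z)
(-2243 + m(-5)) + 1030 = (-2243 + √(27 - 5)) + 1030 = (-2243 + √22) + 1030 = -1213 + √22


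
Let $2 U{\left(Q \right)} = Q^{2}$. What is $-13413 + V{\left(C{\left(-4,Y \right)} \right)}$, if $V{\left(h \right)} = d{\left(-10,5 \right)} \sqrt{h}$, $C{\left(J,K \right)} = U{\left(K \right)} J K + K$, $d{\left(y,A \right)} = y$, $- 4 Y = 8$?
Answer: $-13413 - 10 \sqrt{14} \approx -13450.0$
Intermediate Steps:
$Y = -2$ ($Y = \left(- \frac{1}{4}\right) 8 = -2$)
$U{\left(Q \right)} = \frac{Q^{2}}{2}$
$C{\left(J,K \right)} = K + \frac{J K^{3}}{2}$ ($C{\left(J,K \right)} = \frac{K^{2}}{2} J K + K = \frac{J K^{2}}{2} K + K = \frac{J K^{3}}{2} + K = K + \frac{J K^{3}}{2}$)
$V{\left(h \right)} = - 10 \sqrt{h}$
$-13413 + V{\left(C{\left(-4,Y \right)} \right)} = -13413 - 10 \sqrt{-2 + \frac{1}{2} \left(-4\right) \left(-2\right)^{3}} = -13413 - 10 \sqrt{-2 + \frac{1}{2} \left(-4\right) \left(-8\right)} = -13413 - 10 \sqrt{-2 + 16} = -13413 - 10 \sqrt{14}$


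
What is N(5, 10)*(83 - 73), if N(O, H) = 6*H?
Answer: 600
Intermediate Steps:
N(5, 10)*(83 - 73) = (6*10)*(83 - 73) = 60*10 = 600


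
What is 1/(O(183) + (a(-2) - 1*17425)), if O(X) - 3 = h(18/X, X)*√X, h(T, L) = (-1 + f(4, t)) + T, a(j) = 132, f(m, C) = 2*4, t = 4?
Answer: -1054690/18235027633 - 433*√183/18235027633 ≈ -5.8160e-5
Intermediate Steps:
f(m, C) = 8
h(T, L) = 7 + T (h(T, L) = (-1 + 8) + T = 7 + T)
O(X) = 3 + √X*(7 + 18/X) (O(X) = 3 + (7 + 18/X)*√X = 3 + √X*(7 + 18/X))
1/(O(183) + (a(-2) - 1*17425)) = 1/((3 + 7*√183 + 18/√183) + (132 - 1*17425)) = 1/((3 + 7*√183 + 18*(√183/183)) + (132 - 17425)) = 1/((3 + 7*√183 + 6*√183/61) - 17293) = 1/((3 + 433*√183/61) - 17293) = 1/(-17290 + 433*√183/61)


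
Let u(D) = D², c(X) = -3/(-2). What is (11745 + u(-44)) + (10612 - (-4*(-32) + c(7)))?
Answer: 48327/2 ≈ 24164.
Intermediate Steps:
c(X) = 3/2 (c(X) = -3*(-½) = 3/2)
(11745 + u(-44)) + (10612 - (-4*(-32) + c(7))) = (11745 + (-44)²) + (10612 - (-4*(-32) + 3/2)) = (11745 + 1936) + (10612 - (128 + 3/2)) = 13681 + (10612 - 1*259/2) = 13681 + (10612 - 259/2) = 13681 + 20965/2 = 48327/2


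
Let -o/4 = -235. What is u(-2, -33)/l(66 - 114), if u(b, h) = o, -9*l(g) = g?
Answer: 705/4 ≈ 176.25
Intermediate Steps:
o = 940 (o = -4*(-235) = 940)
l(g) = -g/9
u(b, h) = 940
u(-2, -33)/l(66 - 114) = 940/((-(66 - 114)/9)) = 940/((-1/9*(-48))) = 940/(16/3) = 940*(3/16) = 705/4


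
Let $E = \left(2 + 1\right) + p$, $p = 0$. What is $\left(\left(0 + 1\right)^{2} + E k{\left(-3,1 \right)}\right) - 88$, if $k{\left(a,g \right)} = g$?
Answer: $-84$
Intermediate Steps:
$E = 3$ ($E = \left(2 + 1\right) + 0 = 3 + 0 = 3$)
$\left(\left(0 + 1\right)^{2} + E k{\left(-3,1 \right)}\right) - 88 = \left(\left(0 + 1\right)^{2} + 3 \cdot 1\right) - 88 = \left(1^{2} + 3\right) - 88 = \left(1 + 3\right) - 88 = 4 - 88 = -84$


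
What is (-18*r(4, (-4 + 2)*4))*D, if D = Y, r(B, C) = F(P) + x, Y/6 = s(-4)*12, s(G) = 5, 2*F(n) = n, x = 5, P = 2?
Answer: -38880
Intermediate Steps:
F(n) = n/2
Y = 360 (Y = 6*(5*12) = 6*60 = 360)
r(B, C) = 6 (r(B, C) = (1/2)*2 + 5 = 1 + 5 = 6)
D = 360
(-18*r(4, (-4 + 2)*4))*D = -18*6*360 = -108*360 = -38880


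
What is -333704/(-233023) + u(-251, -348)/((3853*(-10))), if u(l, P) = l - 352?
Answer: 1856875427/1282625170 ≈ 1.4477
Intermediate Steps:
u(l, P) = -352 + l
-333704/(-233023) + u(-251, -348)/((3853*(-10))) = -333704/(-233023) + (-352 - 251)/((3853*(-10))) = -333704*(-1/233023) - 603/(-38530) = 47672/33289 - 603*(-1/38530) = 47672/33289 + 603/38530 = 1856875427/1282625170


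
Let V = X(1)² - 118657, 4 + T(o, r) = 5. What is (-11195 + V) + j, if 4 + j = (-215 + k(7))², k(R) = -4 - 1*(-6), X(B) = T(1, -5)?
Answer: -84486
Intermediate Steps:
T(o, r) = 1 (T(o, r) = -4 + 5 = 1)
X(B) = 1
k(R) = 2 (k(R) = -4 + 6 = 2)
V = -118656 (V = 1² - 118657 = 1 - 118657 = -118656)
j = 45365 (j = -4 + (-215 + 2)² = -4 + (-213)² = -4 + 45369 = 45365)
(-11195 + V) + j = (-11195 - 118656) + 45365 = -129851 + 45365 = -84486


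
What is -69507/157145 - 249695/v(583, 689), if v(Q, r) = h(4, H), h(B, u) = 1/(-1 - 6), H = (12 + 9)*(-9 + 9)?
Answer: 274668175918/157145 ≈ 1.7479e+6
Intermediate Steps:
H = 0 (H = 21*0 = 0)
h(B, u) = -⅐ (h(B, u) = 1/(-7) = -⅐)
v(Q, r) = -⅐
-69507/157145 - 249695/v(583, 689) = -69507/157145 - 249695/(-⅐) = -69507*1/157145 - 249695*(-7) = -69507/157145 + 1747865 = 274668175918/157145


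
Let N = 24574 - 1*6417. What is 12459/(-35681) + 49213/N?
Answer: 1529750990/647859917 ≈ 2.3612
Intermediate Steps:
N = 18157 (N = 24574 - 6417 = 18157)
12459/(-35681) + 49213/N = 12459/(-35681) + 49213/18157 = 12459*(-1/35681) + 49213*(1/18157) = -12459/35681 + 49213/18157 = 1529750990/647859917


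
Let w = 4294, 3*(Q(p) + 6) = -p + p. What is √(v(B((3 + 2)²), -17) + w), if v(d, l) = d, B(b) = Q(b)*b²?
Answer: 4*√34 ≈ 23.324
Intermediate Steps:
Q(p) = -6 (Q(p) = -6 + (-p + p)/3 = -6 + (⅓)*0 = -6 + 0 = -6)
B(b) = -6*b²
√(v(B((3 + 2)²), -17) + w) = √(-6*(3 + 2)⁴ + 4294) = √(-6*(5²)² + 4294) = √(-6*25² + 4294) = √(-6*625 + 4294) = √(-3750 + 4294) = √544 = 4*√34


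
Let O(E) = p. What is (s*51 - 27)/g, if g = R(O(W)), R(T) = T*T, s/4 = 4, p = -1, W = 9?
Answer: 789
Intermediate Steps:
s = 16 (s = 4*4 = 16)
O(E) = -1
R(T) = T²
g = 1 (g = (-1)² = 1)
(s*51 - 27)/g = (16*51 - 27)/1 = (816 - 27)*1 = 789*1 = 789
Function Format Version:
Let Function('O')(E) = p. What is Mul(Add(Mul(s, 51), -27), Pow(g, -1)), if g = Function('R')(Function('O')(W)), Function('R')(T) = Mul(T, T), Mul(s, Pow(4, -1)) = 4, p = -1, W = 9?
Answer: 789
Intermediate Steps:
s = 16 (s = Mul(4, 4) = 16)
Function('O')(E) = -1
Function('R')(T) = Pow(T, 2)
g = 1 (g = Pow(-1, 2) = 1)
Mul(Add(Mul(s, 51), -27), Pow(g, -1)) = Mul(Add(Mul(16, 51), -27), Pow(1, -1)) = Mul(Add(816, -27), 1) = Mul(789, 1) = 789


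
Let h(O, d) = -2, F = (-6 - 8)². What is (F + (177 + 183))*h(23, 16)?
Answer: -1112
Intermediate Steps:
F = 196 (F = (-14)² = 196)
(F + (177 + 183))*h(23, 16) = (196 + (177 + 183))*(-2) = (196 + 360)*(-2) = 556*(-2) = -1112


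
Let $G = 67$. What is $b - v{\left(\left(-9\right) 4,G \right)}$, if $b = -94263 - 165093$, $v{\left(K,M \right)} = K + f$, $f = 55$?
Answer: $-259375$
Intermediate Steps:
$v{\left(K,M \right)} = 55 + K$ ($v{\left(K,M \right)} = K + 55 = 55 + K$)
$b = -259356$
$b - v{\left(\left(-9\right) 4,G \right)} = -259356 - \left(55 - 36\right) = -259356 - 19 = -259375$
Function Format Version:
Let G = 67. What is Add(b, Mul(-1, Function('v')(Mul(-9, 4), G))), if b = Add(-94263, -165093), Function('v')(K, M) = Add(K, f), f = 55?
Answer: -259375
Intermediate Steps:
Function('v')(K, M) = Add(55, K) (Function('v')(K, M) = Add(K, 55) = Add(55, K))
b = -259356
Add(b, Mul(-1, Function('v')(Mul(-9, 4), G))) = Add(-259356, Mul(-1, Add(55, Mul(-9, 4)))) = Add(-259356, Mul(-1, Add(55, -36))) = Add(-259356, Mul(-1, 19)) = Add(-259356, -19) = -259375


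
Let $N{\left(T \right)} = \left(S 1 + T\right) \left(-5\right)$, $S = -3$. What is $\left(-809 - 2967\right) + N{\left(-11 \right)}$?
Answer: $-3706$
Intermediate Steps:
$N{\left(T \right)} = 15 - 5 T$ ($N{\left(T \right)} = \left(\left(-3\right) 1 + T\right) \left(-5\right) = \left(-3 + T\right) \left(-5\right) = 15 - 5 T$)
$\left(-809 - 2967\right) + N{\left(-11 \right)} = \left(-809 - 2967\right) + \left(15 - -55\right) = -3776 + \left(15 + 55\right) = -3776 + 70 = -3706$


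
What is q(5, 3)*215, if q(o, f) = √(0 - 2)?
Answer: 215*I*√2 ≈ 304.06*I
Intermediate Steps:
q(o, f) = I*√2 (q(o, f) = √(-2) = I*√2)
q(5, 3)*215 = (I*√2)*215 = 215*I*√2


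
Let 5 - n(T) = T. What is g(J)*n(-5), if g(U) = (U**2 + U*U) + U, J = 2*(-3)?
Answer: 660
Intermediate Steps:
J = -6
g(U) = U + 2*U**2 (g(U) = (U**2 + U**2) + U = 2*U**2 + U = U + 2*U**2)
n(T) = 5 - T
g(J)*n(-5) = (-6*(1 + 2*(-6)))*(5 - 1*(-5)) = (-6*(1 - 12))*(5 + 5) = -6*(-11)*10 = 66*10 = 660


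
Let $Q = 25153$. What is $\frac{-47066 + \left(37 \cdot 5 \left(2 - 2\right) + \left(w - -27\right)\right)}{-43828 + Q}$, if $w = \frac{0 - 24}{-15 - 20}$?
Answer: $\frac{1646341}{653625} \approx 2.5188$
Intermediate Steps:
$w = \frac{24}{35}$ ($w = - \frac{24}{-35} = \left(-24\right) \left(- \frac{1}{35}\right) = \frac{24}{35} \approx 0.68571$)
$\frac{-47066 + \left(37 \cdot 5 \left(2 - 2\right) + \left(w - -27\right)\right)}{-43828 + Q} = \frac{-47066 + \left(37 \cdot 5 \left(2 - 2\right) + \left(\frac{24}{35} - -27\right)\right)}{-43828 + 25153} = \frac{-47066 + \left(37 \cdot 5 \cdot 0 + \left(\frac{24}{35} + 27\right)\right)}{-18675} = \left(-47066 + \left(37 \cdot 0 + \frac{969}{35}\right)\right) \left(- \frac{1}{18675}\right) = \left(-47066 + \left(0 + \frac{969}{35}\right)\right) \left(- \frac{1}{18675}\right) = \left(-47066 + \frac{969}{35}\right) \left(- \frac{1}{18675}\right) = \left(- \frac{1646341}{35}\right) \left(- \frac{1}{18675}\right) = \frac{1646341}{653625}$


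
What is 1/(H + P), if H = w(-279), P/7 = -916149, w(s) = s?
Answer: -1/6413322 ≈ -1.5593e-7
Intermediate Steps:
P = -6413043 (P = 7*(-916149) = -6413043)
H = -279
1/(H + P) = 1/(-279 - 6413043) = 1/(-6413322) = -1/6413322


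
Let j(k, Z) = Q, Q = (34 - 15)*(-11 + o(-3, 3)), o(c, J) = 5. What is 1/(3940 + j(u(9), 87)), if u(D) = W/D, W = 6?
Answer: 1/3826 ≈ 0.00026137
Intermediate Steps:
u(D) = 6/D
Q = -114 (Q = (34 - 15)*(-11 + 5) = 19*(-6) = -114)
j(k, Z) = -114
1/(3940 + j(u(9), 87)) = 1/(3940 - 114) = 1/3826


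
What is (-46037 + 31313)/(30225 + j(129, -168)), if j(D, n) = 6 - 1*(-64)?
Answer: -14724/30295 ≈ -0.48602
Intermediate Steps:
j(D, n) = 70 (j(D, n) = 6 + 64 = 70)
(-46037 + 31313)/(30225 + j(129, -168)) = (-46037 + 31313)/(30225 + 70) = -14724/30295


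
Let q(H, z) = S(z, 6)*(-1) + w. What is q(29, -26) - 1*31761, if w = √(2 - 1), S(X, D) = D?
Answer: -31766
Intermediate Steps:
w = 1 (w = √1 = 1)
q(H, z) = -5 (q(H, z) = 6*(-1) + 1 = -6 + 1 = -5)
q(29, -26) - 1*31761 = -5 - 1*31761 = -5 - 31761 = -31766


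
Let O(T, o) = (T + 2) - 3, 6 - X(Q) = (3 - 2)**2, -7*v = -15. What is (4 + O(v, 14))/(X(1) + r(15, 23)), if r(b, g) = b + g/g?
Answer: 12/49 ≈ 0.24490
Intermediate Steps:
v = 15/7 (v = -1/7*(-15) = 15/7 ≈ 2.1429)
r(b, g) = 1 + b (r(b, g) = b + 1 = 1 + b)
X(Q) = 5 (X(Q) = 6 - (3 - 2)**2 = 6 - 1*1**2 = 6 - 1*1 = 6 - 1 = 5)
O(T, o) = -1 + T (O(T, o) = (2 + T) - 3 = -1 + T)
(4 + O(v, 14))/(X(1) + r(15, 23)) = (4 + (-1 + 15/7))/(5 + (1 + 15)) = (4 + 8/7)/(5 + 16) = (36/7)/21 = (36/7)*(1/21) = 12/49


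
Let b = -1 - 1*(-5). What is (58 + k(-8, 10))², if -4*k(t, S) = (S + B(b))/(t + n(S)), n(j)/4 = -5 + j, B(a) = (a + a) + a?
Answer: 1907161/576 ≈ 3311.0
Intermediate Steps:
b = 4 (b = -1 + 5 = 4)
B(a) = 3*a (B(a) = 2*a + a = 3*a)
n(j) = -20 + 4*j (n(j) = 4*(-5 + j) = -20 + 4*j)
k(t, S) = -(12 + S)/(4*(-20 + t + 4*S)) (k(t, S) = -(S + 3*4)/(4*(t + (-20 + 4*S))) = -(S + 12)/(4*(-20 + t + 4*S)) = -(12 + S)/(4*(-20 + t + 4*S)))
(58 + k(-8, 10))² = (58 + (-12 - 1*10)/(4*(-20 - 8 + 4*10)))² = (58 + (-12 - 10)/(4*(-20 - 8 + 40)))² = (58 + (¼)*(-22)/12)² = (58 + (¼)*(1/12)*(-22))² = (58 - 11/24)² = (1381/24)² = 1907161/576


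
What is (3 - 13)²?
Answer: 100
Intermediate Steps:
(3 - 13)² = (-10)² = 100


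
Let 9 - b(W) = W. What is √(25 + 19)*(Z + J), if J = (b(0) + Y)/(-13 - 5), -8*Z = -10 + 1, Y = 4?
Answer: 29*√11/36 ≈ 2.6717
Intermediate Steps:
b(W) = 9 - W
Z = 9/8 (Z = -(-10 + 1)/8 = -⅛*(-9) = 9/8 ≈ 1.1250)
J = -13/18 (J = ((9 - 1*0) + 4)/(-13 - 5) = ((9 + 0) + 4)/(-18) = (9 + 4)*(-1/18) = 13*(-1/18) = -13/18 ≈ -0.72222)
√(25 + 19)*(Z + J) = √(25 + 19)*(9/8 - 13/18) = √44*(29/72) = (2*√11)*(29/72) = 29*√11/36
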